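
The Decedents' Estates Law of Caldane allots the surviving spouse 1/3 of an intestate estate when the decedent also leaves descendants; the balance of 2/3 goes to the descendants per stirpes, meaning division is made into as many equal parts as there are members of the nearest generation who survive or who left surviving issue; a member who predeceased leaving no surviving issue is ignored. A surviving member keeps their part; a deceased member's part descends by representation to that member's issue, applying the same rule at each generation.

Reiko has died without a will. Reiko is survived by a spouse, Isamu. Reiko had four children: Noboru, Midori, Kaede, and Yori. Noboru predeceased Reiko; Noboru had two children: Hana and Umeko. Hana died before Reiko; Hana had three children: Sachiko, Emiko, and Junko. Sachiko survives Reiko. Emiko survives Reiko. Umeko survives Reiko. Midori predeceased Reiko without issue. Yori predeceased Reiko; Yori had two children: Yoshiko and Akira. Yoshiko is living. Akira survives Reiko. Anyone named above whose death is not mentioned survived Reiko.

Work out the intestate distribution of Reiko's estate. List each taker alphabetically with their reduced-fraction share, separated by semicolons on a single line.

Isamu, as surviving spouse, takes 1/3.
The remaining 2/3 passes to Reiko's descendants per stirpes.
Midori left no surviving issue, so that branch lapses and is disregarded.
The 2/3 is divided into 3 equal shares of 2/9 among Noboru, Kaede, Yori.
Noboru predeceased; the 2/9 allotted to Noboru's branch passes to Noboru's issue by representation.
The 2/9 is divided into 2 equal shares of 1/9 among Hana, Umeko.
Hana predeceased; the 1/9 allotted to Hana's branch passes to Hana's issue by representation.
The 1/9 is divided into 3 equal shares of 1/27 among Sachiko, Emiko, Junko.
Sachiko is living and takes 1/27.
Emiko is living and takes 1/27.
Junko is living and takes 1/27.
Umeko is living and takes 1/9.
Kaede is living and takes 2/9.
Yori predeceased; the 2/9 allotted to Yori's branch passes to Yori's issue by representation.
The 2/9 is divided into 2 equal shares of 1/9 among Yoshiko, Akira.
Yoshiko is living and takes 1/9.
Akira is living and takes 1/9.

Akira 1/9; Emiko 1/27; Isamu 1/3; Junko 1/27; Kaede 2/9; Sachiko 1/27; Umeko 1/9; Yoshiko 1/9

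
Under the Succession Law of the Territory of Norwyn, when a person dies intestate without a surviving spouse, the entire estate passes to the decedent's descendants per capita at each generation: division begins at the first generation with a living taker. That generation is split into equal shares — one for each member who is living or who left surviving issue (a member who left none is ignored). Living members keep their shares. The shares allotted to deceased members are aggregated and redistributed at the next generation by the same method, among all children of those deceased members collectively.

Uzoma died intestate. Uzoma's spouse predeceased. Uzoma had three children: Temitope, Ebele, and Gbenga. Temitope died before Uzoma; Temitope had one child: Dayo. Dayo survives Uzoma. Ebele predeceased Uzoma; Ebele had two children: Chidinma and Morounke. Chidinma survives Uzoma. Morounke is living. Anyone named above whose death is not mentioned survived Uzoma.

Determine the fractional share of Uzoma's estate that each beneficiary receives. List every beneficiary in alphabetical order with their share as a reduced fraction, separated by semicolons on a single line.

There is no surviving spouse, so the entire estate passes to Uzoma's descendants per capita at each generation.
At generation 1 (Temitope, Ebele, Gbenga) there are 3 shares of (1)/3 = 1/3 each.
Living: Gbenga — each takes 1/3.
Deceased: Temitope and Ebele. Their combined 2/3 is pooled and carried to generation 2.
At generation 2 (Dayo, Chidinma, Morounke) there are 3 shares of (2/3)/3 = 2/9 each.
Living: Dayo, Chidinma, and Morounke — each takes 2/9.

Chidinma 2/9; Dayo 2/9; Gbenga 1/3; Morounke 2/9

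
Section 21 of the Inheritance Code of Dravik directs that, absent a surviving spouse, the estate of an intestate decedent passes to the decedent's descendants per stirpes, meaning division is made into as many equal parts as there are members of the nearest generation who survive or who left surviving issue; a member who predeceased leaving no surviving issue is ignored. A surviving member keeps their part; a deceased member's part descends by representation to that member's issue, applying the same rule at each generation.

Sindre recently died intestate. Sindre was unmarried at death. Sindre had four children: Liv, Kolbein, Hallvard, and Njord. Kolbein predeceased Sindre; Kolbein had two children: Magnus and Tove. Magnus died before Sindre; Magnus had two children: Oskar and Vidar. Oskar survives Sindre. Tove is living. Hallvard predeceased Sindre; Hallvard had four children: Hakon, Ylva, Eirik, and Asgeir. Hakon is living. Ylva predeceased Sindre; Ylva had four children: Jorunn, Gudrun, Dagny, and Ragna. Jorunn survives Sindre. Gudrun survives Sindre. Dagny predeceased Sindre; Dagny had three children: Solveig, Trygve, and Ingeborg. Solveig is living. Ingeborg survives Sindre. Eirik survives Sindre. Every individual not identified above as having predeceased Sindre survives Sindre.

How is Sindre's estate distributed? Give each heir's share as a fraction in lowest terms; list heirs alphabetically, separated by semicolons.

Asgeir 1/16; Eirik 1/16; Gudrun 1/64; Hakon 1/16; Ingeborg 1/192; Jorunn 1/64; Liv 1/4; Njord 1/4; Oskar 1/16; Ragna 1/64; Solveig 1/192; Tove 1/8; Trygve 1/192; Vidar 1/16

There is no surviving spouse, so the entire estate passes to Sindre's descendants per stirpes.
The estate is divided into 4 equal shares of 1/4 among Liv, Kolbein, Hallvard, Njord.
Liv is living and takes 1/4.
Kolbein predeceased; the 1/4 allotted to Kolbein's branch passes to Kolbein's issue by representation.
The 1/4 is divided into 2 equal shares of 1/8 among Magnus, Tove.
Magnus predeceased; the 1/8 allotted to Magnus's branch passes to Magnus's issue by representation.
The 1/8 is divided into 2 equal shares of 1/16 among Oskar, Vidar.
Oskar is living and takes 1/16.
Vidar is living and takes 1/16.
Tove is living and takes 1/8.
Hallvard predeceased; the 1/4 allotted to Hallvard's branch passes to Hallvard's issue by representation.
The 1/4 is divided into 4 equal shares of 1/16 among Hakon, Ylva, Eirik, Asgeir.
Hakon is living and takes 1/16.
Ylva predeceased; the 1/16 allotted to Ylva's branch passes to Ylva's issue by representation.
The 1/16 is divided into 4 equal shares of 1/64 among Jorunn, Gudrun, Dagny, Ragna.
Jorunn is living and takes 1/64.
Gudrun is living and takes 1/64.
Dagny predeceased; the 1/64 allotted to Dagny's branch passes to Dagny's issue by representation.
The 1/64 is divided into 3 equal shares of 1/192 among Solveig, Trygve, Ingeborg.
Solveig is living and takes 1/192.
Trygve is living and takes 1/192.
Ingeborg is living and takes 1/192.
Ragna is living and takes 1/64.
Eirik is living and takes 1/16.
Asgeir is living and takes 1/16.
Njord is living and takes 1/4.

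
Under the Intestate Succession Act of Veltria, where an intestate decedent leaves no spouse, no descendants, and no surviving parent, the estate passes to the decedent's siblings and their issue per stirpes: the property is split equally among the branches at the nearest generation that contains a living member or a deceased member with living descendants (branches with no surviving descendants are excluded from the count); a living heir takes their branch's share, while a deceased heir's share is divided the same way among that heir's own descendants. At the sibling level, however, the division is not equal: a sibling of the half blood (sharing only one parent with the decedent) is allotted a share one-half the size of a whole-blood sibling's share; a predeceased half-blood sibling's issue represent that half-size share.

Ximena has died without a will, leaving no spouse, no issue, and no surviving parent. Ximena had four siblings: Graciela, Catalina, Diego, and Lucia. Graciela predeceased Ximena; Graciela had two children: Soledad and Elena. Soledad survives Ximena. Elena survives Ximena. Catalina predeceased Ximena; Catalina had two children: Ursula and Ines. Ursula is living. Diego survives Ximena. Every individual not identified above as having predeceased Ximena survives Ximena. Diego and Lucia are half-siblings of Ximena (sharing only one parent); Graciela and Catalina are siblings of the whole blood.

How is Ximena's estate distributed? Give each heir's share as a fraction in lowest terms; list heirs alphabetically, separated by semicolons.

Diego 1/6; Elena 1/6; Ines 1/6; Lucia 1/6; Soledad 1/6; Ursula 1/6

No spouse, descendants, or parent survives, so the estate passes to Ximena's siblings per stirpes.
Half-blood siblings count for one-half the weight of whole-blood siblings at the initial division.
Dividing 1 in proportion to weights (total weight 3): Graciela (weight 1) → 1/3; Catalina (weight 1) → 1/3; Diego (weight 1/2) → 1/6; Lucia (weight 1/2) → 1/6.
Graciela predeceased; the 1/3 allotted to Graciela's branch passes to Graciela's issue by representation.
The 1/3 is divided into 2 equal shares of 1/6 among Soledad, Elena.
Soledad is living and takes 1/6.
Elena is living and takes 1/6.
Catalina predeceased; the 1/3 allotted to Catalina's branch passes to Catalina's issue by representation.
The 1/3 is divided into 2 equal shares of 1/6 among Ursula, Ines.
Ursula is living and takes 1/6.
Ines is living and takes 1/6.
Diego is living and takes 1/6.
Lucia is living and takes 1/6.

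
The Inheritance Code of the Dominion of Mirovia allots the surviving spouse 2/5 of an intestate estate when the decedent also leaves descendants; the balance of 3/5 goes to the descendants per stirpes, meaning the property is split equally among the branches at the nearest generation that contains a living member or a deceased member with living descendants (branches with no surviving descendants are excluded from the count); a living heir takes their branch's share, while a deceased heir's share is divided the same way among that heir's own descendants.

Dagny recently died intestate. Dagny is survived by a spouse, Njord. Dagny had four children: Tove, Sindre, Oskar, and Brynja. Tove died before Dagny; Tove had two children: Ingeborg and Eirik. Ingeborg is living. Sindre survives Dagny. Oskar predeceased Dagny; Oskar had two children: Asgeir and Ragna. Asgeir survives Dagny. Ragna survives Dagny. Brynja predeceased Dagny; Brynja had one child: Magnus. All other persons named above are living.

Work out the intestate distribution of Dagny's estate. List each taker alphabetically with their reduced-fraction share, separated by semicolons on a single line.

Asgeir 3/40; Eirik 3/40; Ingeborg 3/40; Magnus 3/20; Njord 2/5; Ragna 3/40; Sindre 3/20

Njord, as surviving spouse, takes 2/5.
The remaining 3/5 passes to Dagny's descendants per stirpes.
The 3/5 is divided into 4 equal shares of 3/20 among Tove, Sindre, Oskar, Brynja.
Tove predeceased; the 3/20 allotted to Tove's branch passes to Tove's issue by representation.
The 3/20 is divided into 2 equal shares of 3/40 among Ingeborg, Eirik.
Ingeborg is living and takes 3/40.
Eirik is living and takes 3/40.
Sindre is living and takes 3/20.
Oskar predeceased; the 3/20 allotted to Oskar's branch passes to Oskar's issue by representation.
The 3/20 is divided into 2 equal shares of 3/40 among Asgeir, Ragna.
Asgeir is living and takes 3/40.
Ragna is living and takes 3/40.
Brynja predeceased; the 3/20 allotted to Brynja's branch passes to Brynja's issue by representation.
Magnus is the sole taker at this level and receives the full 3/20.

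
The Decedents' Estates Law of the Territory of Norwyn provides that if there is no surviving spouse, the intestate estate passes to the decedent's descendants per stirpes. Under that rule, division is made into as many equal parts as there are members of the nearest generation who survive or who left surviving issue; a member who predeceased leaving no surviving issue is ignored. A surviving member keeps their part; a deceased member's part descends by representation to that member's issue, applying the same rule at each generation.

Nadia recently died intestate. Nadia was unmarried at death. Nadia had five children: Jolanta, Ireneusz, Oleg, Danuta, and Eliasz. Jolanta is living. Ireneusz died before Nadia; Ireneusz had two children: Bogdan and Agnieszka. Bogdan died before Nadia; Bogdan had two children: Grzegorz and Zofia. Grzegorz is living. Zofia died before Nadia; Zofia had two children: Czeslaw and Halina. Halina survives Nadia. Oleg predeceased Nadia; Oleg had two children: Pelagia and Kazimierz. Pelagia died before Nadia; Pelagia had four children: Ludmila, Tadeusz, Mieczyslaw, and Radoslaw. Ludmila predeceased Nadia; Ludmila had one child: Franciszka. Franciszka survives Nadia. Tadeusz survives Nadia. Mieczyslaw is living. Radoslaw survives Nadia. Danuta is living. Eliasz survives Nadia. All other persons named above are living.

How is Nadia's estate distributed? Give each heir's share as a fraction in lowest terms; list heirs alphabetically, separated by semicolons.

There is no surviving spouse, so the entire estate passes to Nadia's descendants per stirpes.
The estate is divided into 5 equal shares of 1/5 among Jolanta, Ireneusz, Oleg, Danuta, Eliasz.
Jolanta is living and takes 1/5.
Ireneusz predeceased; the 1/5 allotted to Ireneusz's branch passes to Ireneusz's issue by representation.
The 1/5 is divided into 2 equal shares of 1/10 among Bogdan, Agnieszka.
Bogdan predeceased; the 1/10 allotted to Bogdan's branch passes to Bogdan's issue by representation.
The 1/10 is divided into 2 equal shares of 1/20 among Grzegorz, Zofia.
Grzegorz is living and takes 1/20.
Zofia predeceased; the 1/20 allotted to Zofia's branch passes to Zofia's issue by representation.
The 1/20 is divided into 2 equal shares of 1/40 among Czeslaw, Halina.
Czeslaw is living and takes 1/40.
Halina is living and takes 1/40.
Agnieszka is living and takes 1/10.
Oleg predeceased; the 1/5 allotted to Oleg's branch passes to Oleg's issue by representation.
The 1/5 is divided into 2 equal shares of 1/10 among Pelagia, Kazimierz.
Pelagia predeceased; the 1/10 allotted to Pelagia's branch passes to Pelagia's issue by representation.
The 1/10 is divided into 4 equal shares of 1/40 among Ludmila, Tadeusz, Mieczyslaw, Radoslaw.
Ludmila predeceased; the 1/40 allotted to Ludmila's branch passes to Ludmila's issue by representation.
Franciszka is the sole taker at this level and receives the full 1/40.
Tadeusz is living and takes 1/40.
Mieczyslaw is living and takes 1/40.
Radoslaw is living and takes 1/40.
Kazimierz is living and takes 1/10.
Danuta is living and takes 1/5.
Eliasz is living and takes 1/5.

Agnieszka 1/10; Czeslaw 1/40; Danuta 1/5; Eliasz 1/5; Franciszka 1/40; Grzegorz 1/20; Halina 1/40; Jolanta 1/5; Kazimierz 1/10; Mieczyslaw 1/40; Radoslaw 1/40; Tadeusz 1/40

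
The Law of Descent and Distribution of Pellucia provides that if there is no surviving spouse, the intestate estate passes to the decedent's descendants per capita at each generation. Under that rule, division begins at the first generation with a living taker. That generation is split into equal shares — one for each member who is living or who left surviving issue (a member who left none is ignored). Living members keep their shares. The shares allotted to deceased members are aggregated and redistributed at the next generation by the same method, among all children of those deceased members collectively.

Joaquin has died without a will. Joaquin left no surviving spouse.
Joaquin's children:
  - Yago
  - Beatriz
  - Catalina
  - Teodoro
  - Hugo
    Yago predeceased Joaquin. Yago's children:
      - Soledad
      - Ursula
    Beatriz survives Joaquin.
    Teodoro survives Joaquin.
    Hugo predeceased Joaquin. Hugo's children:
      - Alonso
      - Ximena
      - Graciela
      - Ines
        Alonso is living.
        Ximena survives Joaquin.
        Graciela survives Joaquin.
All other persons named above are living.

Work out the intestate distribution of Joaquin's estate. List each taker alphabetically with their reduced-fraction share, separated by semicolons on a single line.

Alonso 1/15; Beatriz 1/5; Catalina 1/5; Graciela 1/15; Ines 1/15; Soledad 1/15; Teodoro 1/5; Ursula 1/15; Ximena 1/15

There is no surviving spouse, so the entire estate passes to Joaquin's descendants per capita at each generation.
At generation 1 (Yago, Beatriz, Catalina, Teodoro, Hugo) there are 5 shares of (1)/5 = 1/5 each.
Living: Beatriz, Catalina, and Teodoro — each takes 1/5.
Deceased: Yago and Hugo. Their combined 2/5 is pooled and carried to generation 2.
At generation 2 (Soledad, Ursula, Alonso, Ximena, Graciela, Ines) there are 6 shares of (2/5)/6 = 1/15 each.
Living: Soledad, Ursula, Alonso, Ximena, Graciela, and Ines — each takes 1/15.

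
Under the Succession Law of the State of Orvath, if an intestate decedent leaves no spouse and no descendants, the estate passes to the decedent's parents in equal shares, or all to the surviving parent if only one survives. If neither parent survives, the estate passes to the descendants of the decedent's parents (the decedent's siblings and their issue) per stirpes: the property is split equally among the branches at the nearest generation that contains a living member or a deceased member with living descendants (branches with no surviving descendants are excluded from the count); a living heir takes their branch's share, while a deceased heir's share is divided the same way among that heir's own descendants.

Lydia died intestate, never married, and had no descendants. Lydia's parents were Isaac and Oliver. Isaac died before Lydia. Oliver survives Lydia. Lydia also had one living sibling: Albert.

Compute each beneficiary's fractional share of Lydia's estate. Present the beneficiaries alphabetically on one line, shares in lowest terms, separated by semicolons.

Oliver 1

Only one parent, Oliver, survives, so Oliver takes the entire estate. The siblings take nothing because a surviving parent has priority.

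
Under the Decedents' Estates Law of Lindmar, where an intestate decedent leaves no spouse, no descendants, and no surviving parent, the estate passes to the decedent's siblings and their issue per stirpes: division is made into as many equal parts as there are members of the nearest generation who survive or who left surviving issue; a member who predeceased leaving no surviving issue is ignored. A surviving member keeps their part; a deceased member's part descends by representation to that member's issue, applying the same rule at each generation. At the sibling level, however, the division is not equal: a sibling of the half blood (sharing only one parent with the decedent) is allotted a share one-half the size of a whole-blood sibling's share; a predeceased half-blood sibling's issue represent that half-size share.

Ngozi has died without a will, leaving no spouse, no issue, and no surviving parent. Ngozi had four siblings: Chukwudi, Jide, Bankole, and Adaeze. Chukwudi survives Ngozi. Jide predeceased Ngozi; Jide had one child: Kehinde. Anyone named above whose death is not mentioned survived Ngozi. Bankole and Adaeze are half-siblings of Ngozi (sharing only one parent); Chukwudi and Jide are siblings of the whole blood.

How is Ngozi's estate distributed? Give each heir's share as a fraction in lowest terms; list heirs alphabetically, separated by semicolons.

Adaeze 1/6; Bankole 1/6; Chukwudi 1/3; Kehinde 1/3

No spouse, descendants, or parent survives, so the estate passes to Ngozi's siblings per stirpes.
Half-blood siblings count for one-half the weight of whole-blood siblings at the initial division.
Dividing 1 in proportion to weights (total weight 3): Chukwudi (weight 1) → 1/3; Jide (weight 1) → 1/3; Bankole (weight 1/2) → 1/6; Adaeze (weight 1/2) → 1/6.
Chukwudi is living and takes 1/3.
Jide predeceased; the 1/3 allotted to Jide's branch passes to Jide's issue by representation.
Kehinde is the sole taker at this level and receives the full 1/3.
Bankole is living and takes 1/6.
Adaeze is living and takes 1/6.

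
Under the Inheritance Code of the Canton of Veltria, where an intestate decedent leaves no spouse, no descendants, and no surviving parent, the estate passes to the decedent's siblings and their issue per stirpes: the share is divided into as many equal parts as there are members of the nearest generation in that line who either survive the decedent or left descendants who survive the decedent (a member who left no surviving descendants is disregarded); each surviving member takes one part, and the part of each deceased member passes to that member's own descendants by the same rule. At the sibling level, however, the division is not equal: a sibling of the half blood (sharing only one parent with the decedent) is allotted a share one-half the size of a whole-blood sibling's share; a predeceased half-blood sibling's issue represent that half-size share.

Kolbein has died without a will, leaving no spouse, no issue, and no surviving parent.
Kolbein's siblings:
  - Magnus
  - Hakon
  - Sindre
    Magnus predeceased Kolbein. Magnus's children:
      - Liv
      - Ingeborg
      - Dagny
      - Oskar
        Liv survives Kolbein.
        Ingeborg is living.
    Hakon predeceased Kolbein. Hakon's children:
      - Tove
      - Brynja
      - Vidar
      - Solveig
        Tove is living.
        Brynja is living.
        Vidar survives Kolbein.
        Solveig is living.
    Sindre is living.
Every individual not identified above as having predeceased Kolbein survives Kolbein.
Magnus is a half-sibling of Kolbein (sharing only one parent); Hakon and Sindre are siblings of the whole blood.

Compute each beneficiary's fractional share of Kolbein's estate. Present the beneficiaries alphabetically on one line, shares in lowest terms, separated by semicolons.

Brynja 1/10; Dagny 1/20; Ingeborg 1/20; Liv 1/20; Oskar 1/20; Sindre 2/5; Solveig 1/10; Tove 1/10; Vidar 1/10

No spouse, descendants, or parent survives, so the estate passes to Kolbein's siblings per stirpes.
Half-blood siblings count for one-half the weight of whole-blood siblings at the initial division.
Dividing 1 in proportion to weights (total weight 5/2): Magnus (weight 1/2) → 1/5; Hakon (weight 1) → 2/5; Sindre (weight 1) → 2/5.
Magnus predeceased; the 1/5 allotted to Magnus's branch passes to Magnus's issue by representation.
The 1/5 is divided into 4 equal shares of 1/20 among Liv, Ingeborg, Dagny, Oskar.
Liv is living and takes 1/20.
Ingeborg is living and takes 1/20.
Dagny is living and takes 1/20.
Oskar is living and takes 1/20.
Hakon predeceased; the 2/5 allotted to Hakon's branch passes to Hakon's issue by representation.
The 2/5 is divided into 4 equal shares of 1/10 among Tove, Brynja, Vidar, Solveig.
Tove is living and takes 1/10.
Brynja is living and takes 1/10.
Vidar is living and takes 1/10.
Solveig is living and takes 1/10.
Sindre is living and takes 2/5.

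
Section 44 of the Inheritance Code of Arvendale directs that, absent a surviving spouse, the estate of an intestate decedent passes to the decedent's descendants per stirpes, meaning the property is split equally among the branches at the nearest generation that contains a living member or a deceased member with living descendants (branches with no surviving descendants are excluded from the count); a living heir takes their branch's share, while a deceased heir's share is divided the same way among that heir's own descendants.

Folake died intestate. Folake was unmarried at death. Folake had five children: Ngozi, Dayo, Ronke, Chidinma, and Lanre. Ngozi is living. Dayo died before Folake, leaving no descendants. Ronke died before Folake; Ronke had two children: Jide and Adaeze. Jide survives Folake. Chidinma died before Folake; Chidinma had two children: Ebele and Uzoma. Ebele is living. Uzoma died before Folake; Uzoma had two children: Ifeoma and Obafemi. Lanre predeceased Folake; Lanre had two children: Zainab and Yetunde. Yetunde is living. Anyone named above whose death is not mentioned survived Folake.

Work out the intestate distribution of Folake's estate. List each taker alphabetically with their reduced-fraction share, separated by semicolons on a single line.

Adaeze 1/8; Ebele 1/8; Ifeoma 1/16; Jide 1/8; Ngozi 1/4; Obafemi 1/16; Yetunde 1/8; Zainab 1/8

There is no surviving spouse, so the entire estate passes to Folake's descendants per stirpes.
Dayo left no surviving issue, so that branch lapses and is disregarded.
The estate is divided into 4 equal shares of 1/4 among Ngozi, Ronke, Chidinma, Lanre.
Ngozi is living and takes 1/4.
Ronke predeceased; the 1/4 allotted to Ronke's branch passes to Ronke's issue by representation.
The 1/4 is divided into 2 equal shares of 1/8 among Jide, Adaeze.
Jide is living and takes 1/8.
Adaeze is living and takes 1/8.
Chidinma predeceased; the 1/4 allotted to Chidinma's branch passes to Chidinma's issue by representation.
The 1/4 is divided into 2 equal shares of 1/8 among Ebele, Uzoma.
Ebele is living and takes 1/8.
Uzoma predeceased; the 1/8 allotted to Uzoma's branch passes to Uzoma's issue by representation.
The 1/8 is divided into 2 equal shares of 1/16 among Ifeoma, Obafemi.
Ifeoma is living and takes 1/16.
Obafemi is living and takes 1/16.
Lanre predeceased; the 1/4 allotted to Lanre's branch passes to Lanre's issue by representation.
The 1/4 is divided into 2 equal shares of 1/8 among Zainab, Yetunde.
Zainab is living and takes 1/8.
Yetunde is living and takes 1/8.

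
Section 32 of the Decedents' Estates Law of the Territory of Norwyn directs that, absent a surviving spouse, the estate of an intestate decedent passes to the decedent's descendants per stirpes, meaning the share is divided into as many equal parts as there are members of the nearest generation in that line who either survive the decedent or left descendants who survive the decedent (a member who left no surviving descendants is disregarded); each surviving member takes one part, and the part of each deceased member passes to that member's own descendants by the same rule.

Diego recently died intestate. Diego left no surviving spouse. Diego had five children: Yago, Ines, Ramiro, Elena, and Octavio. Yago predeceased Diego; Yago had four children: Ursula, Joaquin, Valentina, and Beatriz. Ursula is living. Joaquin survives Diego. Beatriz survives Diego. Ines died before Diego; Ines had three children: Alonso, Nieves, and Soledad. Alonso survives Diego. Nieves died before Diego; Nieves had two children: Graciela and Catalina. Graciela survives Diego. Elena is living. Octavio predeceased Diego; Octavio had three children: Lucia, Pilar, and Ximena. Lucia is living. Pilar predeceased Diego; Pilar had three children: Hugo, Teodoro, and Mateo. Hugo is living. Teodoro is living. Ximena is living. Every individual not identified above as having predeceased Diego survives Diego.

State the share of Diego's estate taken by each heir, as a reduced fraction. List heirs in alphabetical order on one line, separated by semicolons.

Alonso 1/15; Beatriz 1/20; Catalina 1/30; Elena 1/5; Graciela 1/30; Hugo 1/45; Joaquin 1/20; Lucia 1/15; Mateo 1/45; Ramiro 1/5; Soledad 1/15; Teodoro 1/45; Ursula 1/20; Valentina 1/20; Ximena 1/15

There is no surviving spouse, so the entire estate passes to Diego's descendants per stirpes.
The estate is divided into 5 equal shares of 1/5 among Yago, Ines, Ramiro, Elena, Octavio.
Yago predeceased; the 1/5 allotted to Yago's branch passes to Yago's issue by representation.
The 1/5 is divided into 4 equal shares of 1/20 among Ursula, Joaquin, Valentina, Beatriz.
Ursula is living and takes 1/20.
Joaquin is living and takes 1/20.
Valentina is living and takes 1/20.
Beatriz is living and takes 1/20.
Ines predeceased; the 1/5 allotted to Ines's branch passes to Ines's issue by representation.
The 1/5 is divided into 3 equal shares of 1/15 among Alonso, Nieves, Soledad.
Alonso is living and takes 1/15.
Nieves predeceased; the 1/15 allotted to Nieves's branch passes to Nieves's issue by representation.
The 1/15 is divided into 2 equal shares of 1/30 among Graciela, Catalina.
Graciela is living and takes 1/30.
Catalina is living and takes 1/30.
Soledad is living and takes 1/15.
Ramiro is living and takes 1/5.
Elena is living and takes 1/5.
Octavio predeceased; the 1/5 allotted to Octavio's branch passes to Octavio's issue by representation.
The 1/5 is divided into 3 equal shares of 1/15 among Lucia, Pilar, Ximena.
Lucia is living and takes 1/15.
Pilar predeceased; the 1/15 allotted to Pilar's branch passes to Pilar's issue by representation.
The 1/15 is divided into 3 equal shares of 1/45 among Hugo, Teodoro, Mateo.
Hugo is living and takes 1/45.
Teodoro is living and takes 1/45.
Mateo is living and takes 1/45.
Ximena is living and takes 1/15.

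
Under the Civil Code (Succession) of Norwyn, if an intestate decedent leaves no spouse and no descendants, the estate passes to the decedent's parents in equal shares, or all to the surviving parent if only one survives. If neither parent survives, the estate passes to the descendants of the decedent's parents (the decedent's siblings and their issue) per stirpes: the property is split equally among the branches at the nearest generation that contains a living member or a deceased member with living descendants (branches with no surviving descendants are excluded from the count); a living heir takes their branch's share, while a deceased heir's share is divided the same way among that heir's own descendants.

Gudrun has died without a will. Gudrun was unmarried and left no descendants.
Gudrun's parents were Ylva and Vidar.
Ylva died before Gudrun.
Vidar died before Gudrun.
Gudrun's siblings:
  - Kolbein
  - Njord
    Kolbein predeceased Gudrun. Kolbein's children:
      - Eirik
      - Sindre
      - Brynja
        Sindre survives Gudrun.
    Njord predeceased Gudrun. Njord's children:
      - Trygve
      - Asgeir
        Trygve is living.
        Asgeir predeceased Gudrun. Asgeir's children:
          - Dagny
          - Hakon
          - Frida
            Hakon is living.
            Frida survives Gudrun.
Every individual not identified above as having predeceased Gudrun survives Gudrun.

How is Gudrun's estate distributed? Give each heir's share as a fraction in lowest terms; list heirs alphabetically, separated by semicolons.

Neither parent survives and there are no descendants, so the estate passes to Gudrun's siblings and their issue per stirpes.
The estate is divided into 2 equal shares of 1/2 among Kolbein, Njord.
Kolbein predeceased; the 1/2 allotted to Kolbein's branch passes to Kolbein's issue by representation.
The 1/2 is divided into 3 equal shares of 1/6 among Eirik, Sindre, Brynja.
Eirik is living and takes 1/6.
Sindre is living and takes 1/6.
Brynja is living and takes 1/6.
Njord predeceased; the 1/2 allotted to Njord's branch passes to Njord's issue by representation.
The 1/2 is divided into 2 equal shares of 1/4 among Trygve, Asgeir.
Trygve is living and takes 1/4.
Asgeir predeceased; the 1/4 allotted to Asgeir's branch passes to Asgeir's issue by representation.
The 1/4 is divided into 3 equal shares of 1/12 among Dagny, Hakon, Frida.
Dagny is living and takes 1/12.
Hakon is living and takes 1/12.
Frida is living and takes 1/12.

Brynja 1/6; Dagny 1/12; Eirik 1/6; Frida 1/12; Hakon 1/12; Sindre 1/6; Trygve 1/4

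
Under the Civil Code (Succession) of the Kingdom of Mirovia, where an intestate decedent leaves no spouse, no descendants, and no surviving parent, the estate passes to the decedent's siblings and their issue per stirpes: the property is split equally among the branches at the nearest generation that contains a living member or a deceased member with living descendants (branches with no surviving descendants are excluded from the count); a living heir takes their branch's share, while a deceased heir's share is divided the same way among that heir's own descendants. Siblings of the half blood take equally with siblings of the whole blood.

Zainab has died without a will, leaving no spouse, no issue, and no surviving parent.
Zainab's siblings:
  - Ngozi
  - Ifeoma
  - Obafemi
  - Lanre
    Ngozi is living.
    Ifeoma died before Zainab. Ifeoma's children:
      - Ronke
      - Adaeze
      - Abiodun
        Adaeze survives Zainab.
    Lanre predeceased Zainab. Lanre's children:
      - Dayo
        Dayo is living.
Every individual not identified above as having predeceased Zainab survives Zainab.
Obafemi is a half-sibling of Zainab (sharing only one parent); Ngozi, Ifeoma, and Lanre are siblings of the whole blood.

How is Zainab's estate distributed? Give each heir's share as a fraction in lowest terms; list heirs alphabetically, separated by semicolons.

Abiodun 1/12; Adaeze 1/12; Dayo 1/4; Ngozi 1/4; Obafemi 1/4; Ronke 1/12

No spouse, descendants, or parent survives, so the estate passes to Zainab's siblings per stirpes.
Half-blood and whole-blood siblings take equally under the stated rule.
The estate is divided into 4 equal shares of 1/4 among Ngozi, Ifeoma, Obafemi, Lanre.
Ngozi is living and takes 1/4.
Ifeoma predeceased; the 1/4 allotted to Ifeoma's branch passes to Ifeoma's issue by representation.
The 1/4 is divided into 3 equal shares of 1/12 among Ronke, Adaeze, Abiodun.
Ronke is living and takes 1/12.
Adaeze is living and takes 1/12.
Abiodun is living and takes 1/12.
Obafemi is living and takes 1/4.
Lanre predeceased; the 1/4 allotted to Lanre's branch passes to Lanre's issue by representation.
Dayo is the sole taker at this level and receives the full 1/4.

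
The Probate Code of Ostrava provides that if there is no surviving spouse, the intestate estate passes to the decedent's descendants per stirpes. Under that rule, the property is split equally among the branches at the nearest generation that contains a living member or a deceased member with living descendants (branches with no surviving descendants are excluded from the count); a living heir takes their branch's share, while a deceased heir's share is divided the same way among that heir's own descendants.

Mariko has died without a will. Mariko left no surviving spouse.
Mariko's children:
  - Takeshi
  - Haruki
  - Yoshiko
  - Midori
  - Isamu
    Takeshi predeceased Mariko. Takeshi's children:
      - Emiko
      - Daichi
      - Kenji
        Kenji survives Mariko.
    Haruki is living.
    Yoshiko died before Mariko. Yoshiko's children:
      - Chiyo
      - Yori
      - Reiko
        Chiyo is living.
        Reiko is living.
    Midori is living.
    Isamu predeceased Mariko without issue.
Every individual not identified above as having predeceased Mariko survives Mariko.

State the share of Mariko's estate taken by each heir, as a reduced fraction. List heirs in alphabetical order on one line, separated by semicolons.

There is no surviving spouse, so the entire estate passes to Mariko's descendants per stirpes.
Isamu left no surviving issue, so that branch lapses and is disregarded.
The estate is divided into 4 equal shares of 1/4 among Takeshi, Haruki, Yoshiko, Midori.
Takeshi predeceased; the 1/4 allotted to Takeshi's branch passes to Takeshi's issue by representation.
The 1/4 is divided into 3 equal shares of 1/12 among Emiko, Daichi, Kenji.
Emiko is living and takes 1/12.
Daichi is living and takes 1/12.
Kenji is living and takes 1/12.
Haruki is living and takes 1/4.
Yoshiko predeceased; the 1/4 allotted to Yoshiko's branch passes to Yoshiko's issue by representation.
The 1/4 is divided into 3 equal shares of 1/12 among Chiyo, Yori, Reiko.
Chiyo is living and takes 1/12.
Yori is living and takes 1/12.
Reiko is living and takes 1/12.
Midori is living and takes 1/4.

Chiyo 1/12; Daichi 1/12; Emiko 1/12; Haruki 1/4; Kenji 1/12; Midori 1/4; Reiko 1/12; Yori 1/12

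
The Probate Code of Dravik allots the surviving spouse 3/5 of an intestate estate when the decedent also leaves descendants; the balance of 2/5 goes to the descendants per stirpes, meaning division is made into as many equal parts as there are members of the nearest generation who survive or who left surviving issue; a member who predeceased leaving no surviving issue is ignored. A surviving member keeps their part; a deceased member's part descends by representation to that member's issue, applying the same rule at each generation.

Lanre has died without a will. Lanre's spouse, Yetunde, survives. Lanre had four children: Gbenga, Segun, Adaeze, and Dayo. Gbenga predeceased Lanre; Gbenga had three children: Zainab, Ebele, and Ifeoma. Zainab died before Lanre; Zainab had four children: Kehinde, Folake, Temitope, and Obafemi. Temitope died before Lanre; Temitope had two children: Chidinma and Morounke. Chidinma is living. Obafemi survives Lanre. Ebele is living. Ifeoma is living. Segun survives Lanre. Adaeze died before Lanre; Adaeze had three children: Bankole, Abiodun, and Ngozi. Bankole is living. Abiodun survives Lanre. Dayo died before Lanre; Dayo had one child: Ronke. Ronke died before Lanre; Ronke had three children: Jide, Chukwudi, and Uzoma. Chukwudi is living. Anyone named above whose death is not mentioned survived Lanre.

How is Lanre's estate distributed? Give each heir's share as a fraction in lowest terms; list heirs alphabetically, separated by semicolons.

Yetunde, as surviving spouse, takes 3/5.
The remaining 2/5 passes to Lanre's descendants per stirpes.
The 2/5 is divided into 4 equal shares of 1/10 among Gbenga, Segun, Adaeze, Dayo.
Gbenga predeceased; the 1/10 allotted to Gbenga's branch passes to Gbenga's issue by representation.
The 1/10 is divided into 3 equal shares of 1/30 among Zainab, Ebele, Ifeoma.
Zainab predeceased; the 1/30 allotted to Zainab's branch passes to Zainab's issue by representation.
The 1/30 is divided into 4 equal shares of 1/120 among Kehinde, Folake, Temitope, Obafemi.
Kehinde is living and takes 1/120.
Folake is living and takes 1/120.
Temitope predeceased; the 1/120 allotted to Temitope's branch passes to Temitope's issue by representation.
The 1/120 is divided into 2 equal shares of 1/240 among Chidinma, Morounke.
Chidinma is living and takes 1/240.
Morounke is living and takes 1/240.
Obafemi is living and takes 1/120.
Ebele is living and takes 1/30.
Ifeoma is living and takes 1/30.
Segun is living and takes 1/10.
Adaeze predeceased; the 1/10 allotted to Adaeze's branch passes to Adaeze's issue by representation.
The 1/10 is divided into 3 equal shares of 1/30 among Bankole, Abiodun, Ngozi.
Bankole is living and takes 1/30.
Abiodun is living and takes 1/30.
Ngozi is living and takes 1/30.
Dayo predeceased; the 1/10 allotted to Dayo's branch passes to Dayo's issue by representation.
Ronke's line is the sole branch at this level, so the full 1/10 passes to Ronke's issue by representation.
The 1/10 is divided into 3 equal shares of 1/30 among Jide, Chukwudi, Uzoma.
Jide is living and takes 1/30.
Chukwudi is living and takes 1/30.
Uzoma is living and takes 1/30.

Abiodun 1/30; Bankole 1/30; Chidinma 1/240; Chukwudi 1/30; Ebele 1/30; Folake 1/120; Ifeoma 1/30; Jide 1/30; Kehinde 1/120; Morounke 1/240; Ngozi 1/30; Obafemi 1/120; Segun 1/10; Uzoma 1/30; Yetunde 3/5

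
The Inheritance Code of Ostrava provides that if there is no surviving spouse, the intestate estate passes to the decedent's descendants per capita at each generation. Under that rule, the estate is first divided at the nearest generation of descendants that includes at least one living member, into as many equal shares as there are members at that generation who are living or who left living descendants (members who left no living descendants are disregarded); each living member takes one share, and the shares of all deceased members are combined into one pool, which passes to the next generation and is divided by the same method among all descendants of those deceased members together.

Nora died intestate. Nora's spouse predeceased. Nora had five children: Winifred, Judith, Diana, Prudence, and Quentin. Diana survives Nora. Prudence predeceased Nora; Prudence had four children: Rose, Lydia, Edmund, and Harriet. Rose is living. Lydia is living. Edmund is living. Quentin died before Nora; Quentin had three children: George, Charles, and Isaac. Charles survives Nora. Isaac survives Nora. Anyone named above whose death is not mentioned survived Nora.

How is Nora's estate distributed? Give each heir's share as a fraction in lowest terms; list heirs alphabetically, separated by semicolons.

There is no surviving spouse, so the entire estate passes to Nora's descendants per capita at each generation.
At generation 1 (Winifred, Judith, Diana, Prudence, Quentin) there are 5 shares of (1)/5 = 1/5 each.
Living: Winifred, Judith, and Diana — each takes 1/5.
Deceased: Prudence and Quentin. Their combined 2/5 is pooled and carried to generation 2.
At generation 2 (Rose, Lydia, Edmund, Harriet, George, Charles, Isaac) there are 7 shares of (2/5)/7 = 2/35 each.
Living: Rose, Lydia, Edmund, Harriet, George, Charles, and Isaac — each takes 2/35.

Charles 2/35; Diana 1/5; Edmund 2/35; George 2/35; Harriet 2/35; Isaac 2/35; Judith 1/5; Lydia 2/35; Rose 2/35; Winifred 1/5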